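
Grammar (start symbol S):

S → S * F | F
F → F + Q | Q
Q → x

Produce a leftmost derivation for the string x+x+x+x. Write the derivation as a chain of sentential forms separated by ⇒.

S⇒F⇒F+Q⇒F+Q+Q⇒F+Q+Q+Q⇒Q+Q+Q+Q⇒x+Q+Q+Q⇒x+x+Q+Q⇒x+x+x+Q⇒x+x+x+x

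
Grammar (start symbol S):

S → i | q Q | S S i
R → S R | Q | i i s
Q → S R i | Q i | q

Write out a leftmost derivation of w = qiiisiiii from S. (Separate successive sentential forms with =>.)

S => qQ   [S → q Q]
qQ => qQi   [Q → Q i]
qQi => qQii   [Q → Q i]
qQii => qQiii   [Q → Q i]
qQiii => qSRiiii   [Q → S R i]
qSRiiii => qiRiiii   [S → i]
qiRiiii => qiiisiiii   [R → i i s]

S => qQ => qQi => qQii => qQiii => qSRiiii => qiRiiii => qiiisiiii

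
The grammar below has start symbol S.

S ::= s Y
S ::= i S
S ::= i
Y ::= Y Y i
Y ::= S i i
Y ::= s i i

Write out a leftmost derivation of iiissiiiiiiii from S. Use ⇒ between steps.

S ⇒ iS   [S ::= i S]
iS ⇒ iiS   [S ::= i S]
iiS ⇒ iiiS   [S ::= i S]
iiiS ⇒ iiisY   [S ::= s Y]
iiisY ⇒ iiisSii   [Y ::= S i i]
iiisSii ⇒ iiissYii   [S ::= s Y]
iiissYii ⇒ iiissSiiii   [Y ::= S i i]
iiissSiiii ⇒ iiissiSiiii   [S ::= i S]
iiissiSiiii ⇒ iiissiiSiiii   [S ::= i S]
iiissiiSiiii ⇒ iiissiiiSiiii   [S ::= i S]
iiissiiiSiiii ⇒ iiissiiiiiiii   [S ::= i]

S⇒iS⇒iiS⇒iiiS⇒iiisY⇒iiisSii⇒iiissYii⇒iiissSiiii⇒iiissiSiiii⇒iiissiiSiiii⇒iiissiiiSiiii⇒iiissiiiiiiii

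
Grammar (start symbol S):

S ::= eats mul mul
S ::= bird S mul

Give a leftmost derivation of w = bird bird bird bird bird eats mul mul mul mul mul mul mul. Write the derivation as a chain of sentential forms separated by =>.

S => bird S mul => bird bird S mul mul => bird bird bird S mul mul mul => bird bird bird bird S mul mul mul mul => bird bird bird bird bird S mul mul mul mul mul => bird bird bird bird bird eats mul mul mul mul mul mul mul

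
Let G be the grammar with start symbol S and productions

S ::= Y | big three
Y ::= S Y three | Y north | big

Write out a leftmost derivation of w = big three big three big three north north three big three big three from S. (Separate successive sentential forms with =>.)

S => Y   [S ::= Y]
Y => S Y three   [Y ::= S Y three]
S Y three => Y Y three   [S ::= Y]
Y Y three => S Y three Y three   [Y ::= S Y three]
S Y three Y three => Y Y three Y three   [S ::= Y]
Y Y three Y three => S Y three Y three Y three   [Y ::= S Y three]
S Y three Y three Y three => big three Y three Y three Y three   [S ::= big three]
big three Y three Y three Y three => big three Y north three Y three Y three   [Y ::= Y north]
big three Y north three Y three Y three => big three Y north north three Y three Y three   [Y ::= Y north]
big three Y north north three Y three Y three => big three S Y three north north three Y three Y three   [Y ::= S Y three]
big three S Y three north north three Y three Y three => big three big three Y three north north three Y three Y three   [S ::= big three]
big three big three Y three north north three Y three Y three => big three big three big three north north three Y three Y three   [Y ::= big]
big three big three big three north north three Y three Y three => big three big three big three north north three big three Y three   [Y ::= big]
big three big three big three north north three big three Y three => big three big three big three north north three big three big three   [Y ::= big]

S => Y => S Y three => Y Y three => S Y three Y three => Y Y three Y three => S Y three Y three Y three => big three Y three Y three Y three => big three Y north three Y three Y three => big three Y north north three Y three Y three => big three S Y three north north three Y three Y three => big three big three Y three north north three Y three Y three => big three big three big three north north three Y three Y three => big three big three big three north north three big three Y three => big three big three big three north north three big three big three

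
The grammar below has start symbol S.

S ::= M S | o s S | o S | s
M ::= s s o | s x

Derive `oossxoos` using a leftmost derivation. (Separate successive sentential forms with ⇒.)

S ⇒ oS ⇒ oosS ⇒ oosMS ⇒ oossxS ⇒ oossxoS ⇒ oossxooS ⇒ oossxoos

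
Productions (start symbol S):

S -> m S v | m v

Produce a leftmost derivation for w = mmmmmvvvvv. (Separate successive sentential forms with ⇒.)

S ⇒ mSv ⇒ mmSvv ⇒ mmmSvvv ⇒ mmmmSvvvv ⇒ mmmmmvvvvv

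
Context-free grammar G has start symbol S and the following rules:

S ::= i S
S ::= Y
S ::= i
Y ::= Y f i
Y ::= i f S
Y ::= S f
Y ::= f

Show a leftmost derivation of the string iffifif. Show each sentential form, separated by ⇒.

S ⇒ Y   [S ::= Y]
Y ⇒ Sf   [Y ::= S f]
Sf ⇒ Yf   [S ::= Y]
Yf ⇒ Yfif   [Y ::= Y f i]
Yfif ⇒ Yfifif   [Y ::= Y f i]
Yfifif ⇒ Sffifif   [Y ::= S f]
Sffifif ⇒ iffifif   [S ::= i]

S⇒Y⇒Sf⇒Yf⇒Yfif⇒Yfifif⇒Sffifif⇒iffifif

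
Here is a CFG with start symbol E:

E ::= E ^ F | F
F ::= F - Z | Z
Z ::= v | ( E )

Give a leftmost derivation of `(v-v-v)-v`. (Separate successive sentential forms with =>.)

E => F => F-Z => Z-Z => (E)-Z => (F)-Z => (F-Z)-Z => (F-Z-Z)-Z => (Z-Z-Z)-Z => (v-Z-Z)-Z => (v-v-Z)-Z => (v-v-v)-Z => (v-v-v)-v

E => F   [E ::= F]
F => F-Z   [F ::= F - Z]
F-Z => Z-Z   [F ::= Z]
Z-Z => (E)-Z   [Z ::= ( E )]
(E)-Z => (F)-Z   [E ::= F]
(F)-Z => (F-Z)-Z   [F ::= F - Z]
(F-Z)-Z => (F-Z-Z)-Z   [F ::= F - Z]
(F-Z-Z)-Z => (Z-Z-Z)-Z   [F ::= Z]
(Z-Z-Z)-Z => (v-Z-Z)-Z   [Z ::= v]
(v-Z-Z)-Z => (v-v-Z)-Z   [Z ::= v]
(v-v-Z)-Z => (v-v-v)-Z   [Z ::= v]
(v-v-v)-Z => (v-v-v)-v   [Z ::= v]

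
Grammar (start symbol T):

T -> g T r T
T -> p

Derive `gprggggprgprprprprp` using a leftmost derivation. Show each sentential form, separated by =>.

T => gTrT   [T -> g T r T]
gTrT => gprT   [T -> p]
gprT => gprgTrT   [T -> g T r T]
gprgTrT => gprggTrTrT   [T -> g T r T]
gprggTrTrT => gprgggTrTrTrT   [T -> g T r T]
gprgggTrTrTrT => gprggggTrTrTrTrT   [T -> g T r T]
gprggggTrTrTrTrT => gprggggprTrTrTrT   [T -> p]
gprggggprTrTrTrT => gprggggprgTrTrTrTrT   [T -> g T r T]
gprggggprgTrTrTrTrT => gprggggprgprTrTrTrT   [T -> p]
gprggggprgprTrTrTrT => gprggggprgprprTrTrT   [T -> p]
gprggggprgprprTrTrT => gprggggprgprprprTrT   [T -> p]
gprggggprgprprprTrT => gprggggprgprprprprT   [T -> p]
gprggggprgprprprprT => gprggggprgprprprprp   [T -> p]

T => gTrT => gprT => gprgTrT => gprggTrTrT => gprgggTrTrTrT => gprggggTrTrTrTrT => gprggggprTrTrTrT => gprggggprgTrTrTrTrT => gprggggprgprTrTrTrT => gprggggprgprprTrTrT => gprggggprgprprprTrT => gprggggprgprprprprT => gprggggprgprprprprp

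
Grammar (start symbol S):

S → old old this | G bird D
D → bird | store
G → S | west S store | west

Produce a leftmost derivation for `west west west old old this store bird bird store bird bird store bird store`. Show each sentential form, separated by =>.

S => G bird D   [S → G bird D]
G bird D => west S store bird D   [G → west S store]
west S store bird D => west G bird D store bird D   [S → G bird D]
west G bird D store bird D => west west S store bird D store bird D   [G → west S store]
west west S store bird D store bird D => west west G bird D store bird D store bird D   [S → G bird D]
west west G bird D store bird D store bird D => west west west S store bird D store bird D store bird D   [G → west S store]
west west west S store bird D store bird D store bird D => west west west old old this store bird D store bird D store bird D   [S → old old this]
west west west old old this store bird D store bird D store bird D => west west west old old this store bird bird store bird D store bird D   [D → bird]
west west west old old this store bird bird store bird D store bird D => west west west old old this store bird bird store bird bird store bird D   [D → bird]
west west west old old this store bird bird store bird bird store bird D => west west west old old this store bird bird store bird bird store bird store   [D → store]

S => G bird D => west S store bird D => west G bird D store bird D => west west S store bird D store bird D => west west G bird D store bird D store bird D => west west west S store bird D store bird D store bird D => west west west old old this store bird D store bird D store bird D => west west west old old this store bird bird store bird D store bird D => west west west old old this store bird bird store bird bird store bird D => west west west old old this store bird bird store bird bird store bird store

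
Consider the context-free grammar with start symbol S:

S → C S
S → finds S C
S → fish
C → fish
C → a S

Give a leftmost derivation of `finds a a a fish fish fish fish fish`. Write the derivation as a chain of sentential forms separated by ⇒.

S ⇒ finds S C ⇒ finds C S C ⇒ finds a S S C ⇒ finds a C S S C ⇒ finds a a S S S C ⇒ finds a a C S S S C ⇒ finds a a a S S S S C ⇒ finds a a a fish S S S C ⇒ finds a a a fish fish S S C ⇒ finds a a a fish fish fish S C ⇒ finds a a a fish fish fish fish C ⇒ finds a a a fish fish fish fish fish

S ⇒ finds S C   [S → finds S C]
finds S C ⇒ finds C S C   [S → C S]
finds C S C ⇒ finds a S S C   [C → a S]
finds a S S C ⇒ finds a C S S C   [S → C S]
finds a C S S C ⇒ finds a a S S S C   [C → a S]
finds a a S S S C ⇒ finds a a C S S S C   [S → C S]
finds a a C S S S C ⇒ finds a a a S S S S C   [C → a S]
finds a a a S S S S C ⇒ finds a a a fish S S S C   [S → fish]
finds a a a fish S S S C ⇒ finds a a a fish fish S S C   [S → fish]
finds a a a fish fish S S C ⇒ finds a a a fish fish fish S C   [S → fish]
finds a a a fish fish fish S C ⇒ finds a a a fish fish fish fish C   [S → fish]
finds a a a fish fish fish fish C ⇒ finds a a a fish fish fish fish fish   [C → fish]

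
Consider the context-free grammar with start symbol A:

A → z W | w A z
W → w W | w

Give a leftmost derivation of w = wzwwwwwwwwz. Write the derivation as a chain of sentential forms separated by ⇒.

A ⇒ wAz   [A → w A z]
wAz ⇒ wzWz   [A → z W]
wzWz ⇒ wzwWz   [W → w W]
wzwWz ⇒ wzwwWz   [W → w W]
wzwwWz ⇒ wzwwwWz   [W → w W]
wzwwwWz ⇒ wzwwwwWz   [W → w W]
wzwwwwWz ⇒ wzwwwwwWz   [W → w W]
wzwwwwwWz ⇒ wzwwwwwwWz   [W → w W]
wzwwwwwwWz ⇒ wzwwwwwwwWz   [W → w W]
wzwwwwwwwWz ⇒ wzwwwwwwwwz   [W → w]

A⇒wAz⇒wzWz⇒wzwWz⇒wzwwWz⇒wzwwwWz⇒wzwwwwWz⇒wzwwwwwWz⇒wzwwwwwwWz⇒wzwwwwwwwWz⇒wzwwwwwwwwz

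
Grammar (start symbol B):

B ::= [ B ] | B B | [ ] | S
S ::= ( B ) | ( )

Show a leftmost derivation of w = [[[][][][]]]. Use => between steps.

B=>[B]=>[[B]]=>[[BB]]=>[[BBB]]=>[[BBBB]]=>[[[]BBB]]=>[[[][]BB]]=>[[[][][]B]]=>[[[][][][]]]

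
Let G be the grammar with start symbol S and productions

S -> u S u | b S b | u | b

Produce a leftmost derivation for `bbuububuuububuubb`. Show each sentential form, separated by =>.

S => bSb   [S -> b S b]
bSb => bbSbb   [S -> b S b]
bbSbb => bbuSubb   [S -> u S u]
bbuSubb => bbuuSuubb   [S -> u S u]
bbuuSuubb => bbuubSbuubb   [S -> b S b]
bbuubSbuubb => bbuubuSubuubb   [S -> u S u]
bbuubuSubuubb => bbuububSbubuubb   [S -> b S b]
bbuububSbubuubb => bbuububuSububuubb   [S -> u S u]
bbuububuSububuubb => bbuububuuububuubb   [S -> u]

S => bSb => bbSbb => bbuSubb => bbuuSuubb => bbuubSbuubb => bbuubuSubuubb => bbuububSbubuubb => bbuububuSububuubb => bbuububuuububuubb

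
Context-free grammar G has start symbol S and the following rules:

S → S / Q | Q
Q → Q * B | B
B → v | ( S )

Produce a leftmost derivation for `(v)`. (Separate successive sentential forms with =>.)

S => Q => B => (S) => (Q) => (B) => (v)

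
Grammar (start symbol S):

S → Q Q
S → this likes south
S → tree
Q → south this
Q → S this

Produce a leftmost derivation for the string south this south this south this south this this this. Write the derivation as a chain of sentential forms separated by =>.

S => Q Q   [S → Q Q]
Q Q => south this Q   [Q → south this]
south this Q => south this S this   [Q → S this]
south this S this => south this Q Q this   [S → Q Q]
south this Q Q this => south this south this Q this   [Q → south this]
south this south this Q this => south this south this S this this   [Q → S this]
south this south this S this this => south this south this Q Q this this   [S → Q Q]
south this south this Q Q this this => south this south this south this Q this this   [Q → south this]
south this south this south this Q this this => south this south this south this south this this this   [Q → south this]

S => Q Q => south this Q => south this S this => south this Q Q this => south this south this Q this => south this south this S this this => south this south this Q Q this this => south this south this south this Q this this => south this south this south this south this this this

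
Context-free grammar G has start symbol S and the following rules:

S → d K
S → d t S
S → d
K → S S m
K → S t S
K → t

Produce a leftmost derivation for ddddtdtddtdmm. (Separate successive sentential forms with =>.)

S => dK   [S → d K]
dK => dSSm   [K → S S m]
dSSm => ddSm   [S → d]
ddSm => dddKm   [S → d K]
dddKm => dddSSmm   [K → S S m]
dddSSmm => ddddtSSmm   [S → d t S]
ddddtSSmm => ddddtdtSSmm   [S → d t S]
ddddtdtSSmm => ddddtdtdSmm   [S → d]
ddddtdtdSmm => ddddtdtddtSmm   [S → d t S]
ddddtdtddtSmm => ddddtdtddtdmm   [S → d]

S => dK => dSSm => ddSm => dddKm => dddSSmm => ddddtSSmm => ddddtdtSSmm => ddddtdtdSmm => ddddtdtddtSmm => ddddtdtddtdmm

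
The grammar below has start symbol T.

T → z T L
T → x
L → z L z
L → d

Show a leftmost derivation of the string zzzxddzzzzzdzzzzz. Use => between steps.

T => zTL   [T → z T L]
zTL => zzTLL   [T → z T L]
zzTLL => zzzTLLL   [T → z T L]
zzzTLLL => zzzxLLL   [T → x]
zzzxLLL => zzzxdLL   [L → d]
zzzxdLL => zzzxddL   [L → d]
zzzxddL => zzzxddzLz   [L → z L z]
zzzxddzLz => zzzxddzzLzz   [L → z L z]
zzzxddzzLzz => zzzxddzzzLzzz   [L → z L z]
zzzxddzzzLzzz => zzzxddzzzzLzzzz   [L → z L z]
zzzxddzzzzLzzzz => zzzxddzzzzzLzzzzz   [L → z L z]
zzzxddzzzzzLzzzzz => zzzxddzzzzzdzzzzz   [L → d]

T=>zTL=>zzTLL=>zzzTLLL=>zzzxLLL=>zzzxdLL=>zzzxddL=>zzzxddzLz=>zzzxddzzLzz=>zzzxddzzzLzzz=>zzzxddzzzzLzzzz=>zzzxddzzzzzLzzzzz=>zzzxddzzzzzdzzzzz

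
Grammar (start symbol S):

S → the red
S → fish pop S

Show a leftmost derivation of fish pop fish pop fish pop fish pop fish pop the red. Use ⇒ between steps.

S ⇒ fish pop S ⇒ fish pop fish pop S ⇒ fish pop fish pop fish pop S ⇒ fish pop fish pop fish pop fish pop S ⇒ fish pop fish pop fish pop fish pop fish pop S ⇒ fish pop fish pop fish pop fish pop fish pop the red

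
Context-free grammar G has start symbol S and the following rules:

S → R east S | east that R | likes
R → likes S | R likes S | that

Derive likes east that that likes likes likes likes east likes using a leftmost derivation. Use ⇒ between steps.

S ⇒ R east S   [S → R east S]
R east S ⇒ likes S east S   [R → likes S]
likes S east S ⇒ likes east that R east S   [S → east that R]
likes east that R east S ⇒ likes east that R likes S east S   [R → R likes S]
likes east that R likes S east S ⇒ likes east that R likes S likes S east S   [R → R likes S]
likes east that R likes S likes S east S ⇒ likes east that that likes S likes S east S   [R → that]
likes east that that likes S likes S east S ⇒ likes east that that likes likes likes S east S   [S → likes]
likes east that that likes likes likes S east S ⇒ likes east that that likes likes likes likes east S   [S → likes]
likes east that that likes likes likes likes east S ⇒ likes east that that likes likes likes likes east likes   [S → likes]

S ⇒ R east S ⇒ likes S east S ⇒ likes east that R east S ⇒ likes east that R likes S east S ⇒ likes east that R likes S likes S east S ⇒ likes east that that likes S likes S east S ⇒ likes east that that likes likes likes S east S ⇒ likes east that that likes likes likes likes east S ⇒ likes east that that likes likes likes likes east likes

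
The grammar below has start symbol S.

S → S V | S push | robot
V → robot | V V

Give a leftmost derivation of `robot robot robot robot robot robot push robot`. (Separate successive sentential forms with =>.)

S => S V => S push V => S V push V => robot V push V => robot V V push V => robot V V V push V => robot V V V V push V => robot V V V V V push V => robot robot V V V V push V => robot robot robot V V V push V => robot robot robot robot V V push V => robot robot robot robot robot V push V => robot robot robot robot robot robot push V => robot robot robot robot robot robot push robot

S => S V   [S → S V]
S V => S push V   [S → S push]
S push V => S V push V   [S → S V]
S V push V => robot V push V   [S → robot]
robot V push V => robot V V push V   [V → V V]
robot V V push V => robot V V V push V   [V → V V]
robot V V V push V => robot V V V V push V   [V → V V]
robot V V V V push V => robot V V V V V push V   [V → V V]
robot V V V V V push V => robot robot V V V V push V   [V → robot]
robot robot V V V V push V => robot robot robot V V V push V   [V → robot]
robot robot robot V V V push V => robot robot robot robot V V push V   [V → robot]
robot robot robot robot V V push V => robot robot robot robot robot V push V   [V → robot]
robot robot robot robot robot V push V => robot robot robot robot robot robot push V   [V → robot]
robot robot robot robot robot robot push V => robot robot robot robot robot robot push robot   [V → robot]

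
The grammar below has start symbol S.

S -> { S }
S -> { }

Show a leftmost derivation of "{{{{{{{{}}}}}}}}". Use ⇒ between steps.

S ⇒ {S}   [S -> { S }]
{S} ⇒ {{S}}   [S -> { S }]
{{S}} ⇒ {{{S}}}   [S -> { S }]
{{{S}}} ⇒ {{{{S}}}}   [S -> { S }]
{{{{S}}}} ⇒ {{{{{S}}}}}   [S -> { S }]
{{{{{S}}}}} ⇒ {{{{{{S}}}}}}   [S -> { S }]
{{{{{{S}}}}}} ⇒ {{{{{{{S}}}}}}}   [S -> { S }]
{{{{{{{S}}}}}}} ⇒ {{{{{{{{}}}}}}}}   [S -> { }]

S⇒{S}⇒{{S}}⇒{{{S}}}⇒{{{{S}}}}⇒{{{{{S}}}}}⇒{{{{{{S}}}}}}⇒{{{{{{{S}}}}}}}⇒{{{{{{{{}}}}}}}}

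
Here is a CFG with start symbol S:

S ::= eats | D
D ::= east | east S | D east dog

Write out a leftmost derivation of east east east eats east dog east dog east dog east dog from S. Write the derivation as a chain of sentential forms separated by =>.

S => D => D east dog => east S east dog => east D east dog => east D east dog east dog => east east S east dog east dog => east east D east dog east dog => east east D east dog east dog east dog => east east D east dog east dog east dog east dog => east east east S east dog east dog east dog east dog => east east east eats east dog east dog east dog east dog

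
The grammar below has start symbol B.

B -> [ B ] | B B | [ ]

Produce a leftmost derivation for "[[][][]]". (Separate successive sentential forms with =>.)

B => [B] => [BB] => [BBB] => [[]BB] => [[][]B] => [[][][]]

B => [B]   [B -> [ B ]]
[B] => [BB]   [B -> B B]
[BB] => [BBB]   [B -> B B]
[BBB] => [[]BB]   [B -> [ ]]
[[]BB] => [[][]B]   [B -> [ ]]
[[][]B] => [[][][]]   [B -> [ ]]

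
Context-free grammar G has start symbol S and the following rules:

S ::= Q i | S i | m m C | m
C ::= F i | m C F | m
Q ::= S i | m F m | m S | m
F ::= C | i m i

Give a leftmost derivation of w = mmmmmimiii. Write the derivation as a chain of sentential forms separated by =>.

S => Qi => mSi => mmmCi => mmmmCFi => mmmmmFi => mmmmmCi => mmmmmFii => mmmmmimiii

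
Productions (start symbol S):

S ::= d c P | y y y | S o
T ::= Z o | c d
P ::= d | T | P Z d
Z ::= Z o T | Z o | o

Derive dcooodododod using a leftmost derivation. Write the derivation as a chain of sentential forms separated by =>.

S => dcP   [S ::= d c P]
dcP => dcPZd   [P ::= P Z d]
dcPZd => dcPZdZd   [P ::= P Z d]
dcPZdZd => dcPZdZdZd   [P ::= P Z d]
dcPZdZdZd => dcPZdZdZdZd   [P ::= P Z d]
dcPZdZdZdZd => dcTZdZdZdZd   [P ::= T]
dcTZdZdZdZd => dcZoZdZdZdZd   [T ::= Z o]
dcZoZdZdZdZd => dcooZdZdZdZd   [Z ::= o]
dcooZdZdZdZd => dcooodZdZdZd   [Z ::= o]
dcooodZdZdZd => dcooododZdZd   [Z ::= o]
dcooododZdZd => dcooodododZd   [Z ::= o]
dcooodododZd => dcooodododod   [Z ::= o]

S => dcP => dcPZd => dcPZdZd => dcPZdZdZd => dcPZdZdZdZd => dcTZdZdZdZd => dcZoZdZdZdZd => dcooZdZdZdZd => dcooodZdZdZd => dcooododZdZd => dcooodododZd => dcooodododod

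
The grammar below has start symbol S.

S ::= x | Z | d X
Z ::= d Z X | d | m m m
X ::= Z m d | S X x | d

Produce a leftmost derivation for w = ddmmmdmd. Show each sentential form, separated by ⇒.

S ⇒ dX ⇒ dZmd ⇒ ddZXmd ⇒ ddmmmXmd ⇒ ddmmmdmd

S ⇒ dX   [S ::= d X]
dX ⇒ dZmd   [X ::= Z m d]
dZmd ⇒ ddZXmd   [Z ::= d Z X]
ddZXmd ⇒ ddmmmXmd   [Z ::= m m m]
ddmmmXmd ⇒ ddmmmdmd   [X ::= d]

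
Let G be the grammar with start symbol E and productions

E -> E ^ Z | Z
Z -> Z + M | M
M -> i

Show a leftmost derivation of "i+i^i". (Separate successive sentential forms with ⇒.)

E ⇒ E^Z   [E -> E ^ Z]
E^Z ⇒ Z^Z   [E -> Z]
Z^Z ⇒ Z+M^Z   [Z -> Z + M]
Z+M^Z ⇒ M+M^Z   [Z -> M]
M+M^Z ⇒ i+M^Z   [M -> i]
i+M^Z ⇒ i+i^Z   [M -> i]
i+i^Z ⇒ i+i^M   [Z -> M]
i+i^M ⇒ i+i^i   [M -> i]

E ⇒ E^Z ⇒ Z^Z ⇒ Z+M^Z ⇒ M+M^Z ⇒ i+M^Z ⇒ i+i^Z ⇒ i+i^M ⇒ i+i^i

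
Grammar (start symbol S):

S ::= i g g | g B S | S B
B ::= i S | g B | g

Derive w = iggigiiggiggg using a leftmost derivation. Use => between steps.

S => SB => iggB => iggiS => iggigBS => iggigiSS => iggigiiggS => iggigiiggSB => iggigiiggiggB => iggigiiggiggg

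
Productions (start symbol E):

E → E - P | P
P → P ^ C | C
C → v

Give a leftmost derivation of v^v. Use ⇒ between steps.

E ⇒ P   [E → P]
P ⇒ P^C   [P → P ^ C]
P^C ⇒ C^C   [P → C]
C^C ⇒ v^C   [C → v]
v^C ⇒ v^v   [C → v]

E ⇒ P ⇒ P^C ⇒ C^C ⇒ v^C ⇒ v^v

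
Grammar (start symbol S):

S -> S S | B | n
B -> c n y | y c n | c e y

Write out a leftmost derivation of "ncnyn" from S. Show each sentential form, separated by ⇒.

S ⇒ SS ⇒ nS ⇒ nSS ⇒ nBS ⇒ ncnyS ⇒ ncnyn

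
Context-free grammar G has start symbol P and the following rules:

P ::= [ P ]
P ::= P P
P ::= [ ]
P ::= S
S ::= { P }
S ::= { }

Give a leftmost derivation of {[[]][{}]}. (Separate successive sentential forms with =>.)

P=>S=>{P}=>{PP}=>{[P]P}=>{[[]]P}=>{[[]][P]}=>{[[]][S]}=>{[[]][{}]}

P => S   [P ::= S]
S => {P}   [S ::= { P }]
{P} => {PP}   [P ::= P P]
{PP} => {[P]P}   [P ::= [ P ]]
{[P]P} => {[[]]P}   [P ::= [ ]]
{[[]]P} => {[[]][P]}   [P ::= [ P ]]
{[[]][P]} => {[[]][S]}   [P ::= S]
{[[]][S]} => {[[]][{}]}   [S ::= { }]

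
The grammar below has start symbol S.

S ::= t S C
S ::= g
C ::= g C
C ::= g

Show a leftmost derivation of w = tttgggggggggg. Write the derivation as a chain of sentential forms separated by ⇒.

S ⇒ tSC ⇒ ttSCC ⇒ tttSCCC ⇒ tttgCCC ⇒ tttggCCC ⇒ tttgggCC ⇒ tttggggCC ⇒ tttgggggCC ⇒ tttggggggCC ⇒ tttgggggggC ⇒ tttggggggggC ⇒ tttgggggggggC ⇒ tttgggggggggg

S ⇒ tSC   [S ::= t S C]
tSC ⇒ ttSCC   [S ::= t S C]
ttSCC ⇒ tttSCCC   [S ::= t S C]
tttSCCC ⇒ tttgCCC   [S ::= g]
tttgCCC ⇒ tttggCCC   [C ::= g C]
tttggCCC ⇒ tttgggCC   [C ::= g]
tttgggCC ⇒ tttggggCC   [C ::= g C]
tttggggCC ⇒ tttgggggCC   [C ::= g C]
tttgggggCC ⇒ tttggggggCC   [C ::= g C]
tttggggggCC ⇒ tttgggggggC   [C ::= g]
tttgggggggC ⇒ tttggggggggC   [C ::= g C]
tttggggggggC ⇒ tttgggggggggC   [C ::= g C]
tttgggggggggC ⇒ tttgggggggggg   [C ::= g]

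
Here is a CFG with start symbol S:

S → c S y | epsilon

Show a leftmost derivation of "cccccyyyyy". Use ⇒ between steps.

S ⇒ cSy ⇒ ccSyy ⇒ cccSyyy ⇒ ccccSyyyy ⇒ cccccSyyyyy ⇒ cccccyyyyy

S ⇒ cSy   [S → c S y]
cSy ⇒ ccSyy   [S → c S y]
ccSyy ⇒ cccSyyy   [S → c S y]
cccSyyy ⇒ ccccSyyyy   [S → c S y]
ccccSyyyy ⇒ cccccSyyyyy   [S → c S y]
cccccSyyyyy ⇒ cccccyyyyy   [S → epsilon]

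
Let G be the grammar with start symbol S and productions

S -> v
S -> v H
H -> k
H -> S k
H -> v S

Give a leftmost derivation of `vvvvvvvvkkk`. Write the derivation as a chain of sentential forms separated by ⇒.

S ⇒ vH   [S -> v H]
vH ⇒ vvS   [H -> v S]
vvS ⇒ vvvH   [S -> v H]
vvvH ⇒ vvvSk   [H -> S k]
vvvSk ⇒ vvvvHk   [S -> v H]
vvvvHk ⇒ vvvvSkk   [H -> S k]
vvvvSkk ⇒ vvvvvHkk   [S -> v H]
vvvvvHkk ⇒ vvvvvvSkk   [H -> v S]
vvvvvvSkk ⇒ vvvvvvvHkk   [S -> v H]
vvvvvvvHkk ⇒ vvvvvvvSkkk   [H -> S k]
vvvvvvvSkkk ⇒ vvvvvvvvkkk   [S -> v]

S⇒vH⇒vvS⇒vvvH⇒vvvSk⇒vvvvHk⇒vvvvSkk⇒vvvvvHkk⇒vvvvvvSkk⇒vvvvvvvHkk⇒vvvvvvvSkkk⇒vvvvvvvvkkk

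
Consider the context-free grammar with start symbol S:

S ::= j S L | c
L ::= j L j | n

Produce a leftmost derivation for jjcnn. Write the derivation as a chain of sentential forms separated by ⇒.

S ⇒ jSL ⇒ jjSLL ⇒ jjcLL ⇒ jjcnL ⇒ jjcnn

S ⇒ jSL   [S ::= j S L]
jSL ⇒ jjSLL   [S ::= j S L]
jjSLL ⇒ jjcLL   [S ::= c]
jjcLL ⇒ jjcnL   [L ::= n]
jjcnL ⇒ jjcnn   [L ::= n]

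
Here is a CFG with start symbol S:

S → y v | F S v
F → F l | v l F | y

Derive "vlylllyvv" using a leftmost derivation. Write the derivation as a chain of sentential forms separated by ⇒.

S ⇒ FSv ⇒ FlSv ⇒ vlFlSv ⇒ vlFllSv ⇒ vlFlllSv ⇒ vlylllSv ⇒ vlylllyvv

S ⇒ FSv   [S → F S v]
FSv ⇒ FlSv   [F → F l]
FlSv ⇒ vlFlSv   [F → v l F]
vlFlSv ⇒ vlFllSv   [F → F l]
vlFllSv ⇒ vlFlllSv   [F → F l]
vlFlllSv ⇒ vlylllSv   [F → y]
vlylllSv ⇒ vlylllyvv   [S → y v]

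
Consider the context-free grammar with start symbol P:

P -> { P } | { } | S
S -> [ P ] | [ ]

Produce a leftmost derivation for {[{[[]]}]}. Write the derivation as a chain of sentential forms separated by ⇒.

P ⇒ {P}   [P -> { P }]
{P} ⇒ {S}   [P -> S]
{S} ⇒ {[P]}   [S -> [ P ]]
{[P]} ⇒ {[{P}]}   [P -> { P }]
{[{P}]} ⇒ {[{S}]}   [P -> S]
{[{S}]} ⇒ {[{[P]}]}   [S -> [ P ]]
{[{[P]}]} ⇒ {[{[S]}]}   [P -> S]
{[{[S]}]} ⇒ {[{[[]]}]}   [S -> [ ]]

P ⇒ {P} ⇒ {S} ⇒ {[P]} ⇒ {[{P}]} ⇒ {[{S}]} ⇒ {[{[P]}]} ⇒ {[{[S]}]} ⇒ {[{[[]]}]}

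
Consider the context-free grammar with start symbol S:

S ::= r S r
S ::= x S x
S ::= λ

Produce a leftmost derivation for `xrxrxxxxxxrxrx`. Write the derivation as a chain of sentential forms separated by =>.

S => xSx   [S ::= x S x]
xSx => xrSrx   [S ::= r S r]
xrSrx => xrxSxrx   [S ::= x S x]
xrxSxrx => xrxrSrxrx   [S ::= r S r]
xrxrSrxrx => xrxrxSxrxrx   [S ::= x S x]
xrxrxSxrxrx => xrxrxxSxxrxrx   [S ::= x S x]
xrxrxxSxxrxrx => xrxrxxxSxxxrxrx   [S ::= x S x]
xrxrxxxSxxxrxrx => xrxrxxxxxxrxrx   [S ::= λ]

S => xSx => xrSrx => xrxSxrx => xrxrSrxrx => xrxrxSxrxrx => xrxrxxSxxrxrx => xrxrxxxSxxxrxrx => xrxrxxxxxxrxrx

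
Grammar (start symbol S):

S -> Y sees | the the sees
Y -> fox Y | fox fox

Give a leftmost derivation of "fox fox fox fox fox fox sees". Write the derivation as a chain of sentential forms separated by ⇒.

S ⇒ Y sees ⇒ fox Y sees ⇒ fox fox Y sees ⇒ fox fox fox Y sees ⇒ fox fox fox fox Y sees ⇒ fox fox fox fox fox fox sees

S ⇒ Y sees   [S -> Y sees]
Y sees ⇒ fox Y sees   [Y -> fox Y]
fox Y sees ⇒ fox fox Y sees   [Y -> fox Y]
fox fox Y sees ⇒ fox fox fox Y sees   [Y -> fox Y]
fox fox fox Y sees ⇒ fox fox fox fox Y sees   [Y -> fox Y]
fox fox fox fox Y sees ⇒ fox fox fox fox fox fox sees   [Y -> fox fox]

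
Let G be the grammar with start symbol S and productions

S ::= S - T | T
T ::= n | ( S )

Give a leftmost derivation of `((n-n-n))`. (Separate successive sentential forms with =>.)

S => T   [S ::= T]
T => (S)   [T ::= ( S )]
(S) => (T)   [S ::= T]
(T) => ((S))   [T ::= ( S )]
((S)) => ((S-T))   [S ::= S - T]
((S-T)) => ((S-T-T))   [S ::= S - T]
((S-T-T)) => ((T-T-T))   [S ::= T]
((T-T-T)) => ((n-T-T))   [T ::= n]
((n-T-T)) => ((n-n-T))   [T ::= n]
((n-n-T)) => ((n-n-n))   [T ::= n]

S => T => (S) => (T) => ((S)) => ((S-T)) => ((S-T-T)) => ((T-T-T)) => ((n-T-T)) => ((n-n-T)) => ((n-n-n))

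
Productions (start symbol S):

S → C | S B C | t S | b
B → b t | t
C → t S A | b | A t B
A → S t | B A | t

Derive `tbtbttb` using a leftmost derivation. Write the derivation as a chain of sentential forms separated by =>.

S => SBC => CBC => tSABC => tSBCABC => tbBCABC => tbtCABC => tbtbABC => tbtbtBC => tbtbttC => tbtbttb

S => SBC   [S → S B C]
SBC => CBC   [S → C]
CBC => tSABC   [C → t S A]
tSABC => tSBCABC   [S → S B C]
tSBCABC => tbBCABC   [S → b]
tbBCABC => tbtCABC   [B → t]
tbtCABC => tbtbABC   [C → b]
tbtbABC => tbtbtBC   [A → t]
tbtbtBC => tbtbttC   [B → t]
tbtbttC => tbtbttb   [C → b]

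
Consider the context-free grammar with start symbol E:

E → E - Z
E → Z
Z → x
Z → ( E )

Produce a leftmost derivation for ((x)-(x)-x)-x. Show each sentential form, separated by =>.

E => E-Z => Z-Z => (E)-Z => (E-Z)-Z => (E-Z-Z)-Z => (Z-Z-Z)-Z => ((E)-Z-Z)-Z => ((Z)-Z-Z)-Z => ((x)-Z-Z)-Z => ((x)-(E)-Z)-Z => ((x)-(Z)-Z)-Z => ((x)-(x)-Z)-Z => ((x)-(x)-x)-Z => ((x)-(x)-x)-x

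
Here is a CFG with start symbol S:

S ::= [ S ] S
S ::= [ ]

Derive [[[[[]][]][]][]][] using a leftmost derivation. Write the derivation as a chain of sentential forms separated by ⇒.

S ⇒ [S]S ⇒ [[S]S]S ⇒ [[[S]S]S]S ⇒ [[[[S]S]S]S]S ⇒ [[[[[]]S]S]S]S ⇒ [[[[[]][]]S]S]S ⇒ [[[[[]][]][]]S]S ⇒ [[[[[]][]][]][]]S ⇒ [[[[[]][]][]][]][]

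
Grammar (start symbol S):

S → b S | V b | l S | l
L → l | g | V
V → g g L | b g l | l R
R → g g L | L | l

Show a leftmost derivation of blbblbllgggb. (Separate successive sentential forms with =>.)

S => bS   [S → b S]
bS => blS   [S → l S]
blS => blbS   [S → b S]
blbS => blbbS   [S → b S]
blbbS => blbblS   [S → l S]
blbblS => blbblbS   [S → b S]
blbblbS => blbblblS   [S → l S]
blbblblS => blbblbllS   [S → l S]
blbblbllS => blbblbllVb   [S → V b]
blbblbllVb => blbblbllggLb   [V → g g L]
blbblbllggLb => blbblbllgggb   [L → g]

S => bS => blS => blbS => blbbS => blbblS => blbblbS => blbblblS => blbblbllS => blbblbllVb => blbblbllggLb => blbblbllgggb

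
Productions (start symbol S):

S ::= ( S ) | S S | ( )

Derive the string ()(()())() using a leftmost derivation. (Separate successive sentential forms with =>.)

S => SS => ()S => ()SS => ()(S)S => ()(SS)S => ()(()S)S => ()(()())S => ()(()())()

S => SS   [S ::= S S]
SS => ()S   [S ::= ( )]
()S => ()SS   [S ::= S S]
()SS => ()(S)S   [S ::= ( S )]
()(S)S => ()(SS)S   [S ::= S S]
()(SS)S => ()(()S)S   [S ::= ( )]
()(()S)S => ()(()())S   [S ::= ( )]
()(()())S => ()(()())()   [S ::= ( )]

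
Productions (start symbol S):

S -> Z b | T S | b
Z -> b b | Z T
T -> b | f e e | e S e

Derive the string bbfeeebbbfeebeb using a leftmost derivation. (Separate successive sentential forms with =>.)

S => Zb => ZTb => ZTTb => bbTTb => bbfeeTb => bbfeeeSeb => bbfeeeZbeb => bbfeeeZTbeb => bbfeeeZTTbeb => bbfeeebbTTbeb => bbfeeebbbTbeb => bbfeeebbbfeebeb

S => Zb   [S -> Z b]
Zb => ZTb   [Z -> Z T]
ZTb => ZTTb   [Z -> Z T]
ZTTb => bbTTb   [Z -> b b]
bbTTb => bbfeeTb   [T -> f e e]
bbfeeTb => bbfeeeSeb   [T -> e S e]
bbfeeeSeb => bbfeeeZbeb   [S -> Z b]
bbfeeeZbeb => bbfeeeZTbeb   [Z -> Z T]
bbfeeeZTbeb => bbfeeeZTTbeb   [Z -> Z T]
bbfeeeZTTbeb => bbfeeebbTTbeb   [Z -> b b]
bbfeeebbTTbeb => bbfeeebbbTbeb   [T -> b]
bbfeeebbbTbeb => bbfeeebbbfeebeb   [T -> f e e]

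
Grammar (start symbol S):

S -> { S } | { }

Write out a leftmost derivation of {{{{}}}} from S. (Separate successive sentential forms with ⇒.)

S ⇒ {S} ⇒ {{S}} ⇒ {{{S}}} ⇒ {{{{}}}}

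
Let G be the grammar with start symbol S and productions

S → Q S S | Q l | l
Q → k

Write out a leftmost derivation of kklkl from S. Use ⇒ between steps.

S⇒QSS⇒kSS⇒kQlS⇒kklS⇒kklQl⇒kklkl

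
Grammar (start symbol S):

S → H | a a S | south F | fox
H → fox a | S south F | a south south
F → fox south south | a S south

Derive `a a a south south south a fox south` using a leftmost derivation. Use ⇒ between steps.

S ⇒ H ⇒ S south F ⇒ a a S south F ⇒ a a H south F ⇒ a a a south south south F ⇒ a a a south south south a S south ⇒ a a a south south south a fox south

S ⇒ H   [S → H]
H ⇒ S south F   [H → S south F]
S south F ⇒ a a S south F   [S → a a S]
a a S south F ⇒ a a H south F   [S → H]
a a H south F ⇒ a a a south south south F   [H → a south south]
a a a south south south F ⇒ a a a south south south a S south   [F → a S south]
a a a south south south a S south ⇒ a a a south south south a fox south   [S → fox]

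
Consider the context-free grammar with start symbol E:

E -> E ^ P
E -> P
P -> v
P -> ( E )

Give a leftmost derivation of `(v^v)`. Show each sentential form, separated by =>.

E => P   [E -> P]
P => (E)   [P -> ( E )]
(E) => (E^P)   [E -> E ^ P]
(E^P) => (P^P)   [E -> P]
(P^P) => (v^P)   [P -> v]
(v^P) => (v^v)   [P -> v]

E => P => (E) => (E^P) => (P^P) => (v^P) => (v^v)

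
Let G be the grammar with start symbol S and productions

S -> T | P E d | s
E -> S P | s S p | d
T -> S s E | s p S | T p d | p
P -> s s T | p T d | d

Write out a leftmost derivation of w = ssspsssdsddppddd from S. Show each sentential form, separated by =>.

S => PEd   [S -> P E d]
PEd => ssTEd   [P -> s s T]
ssTEd => ssTpdEd   [T -> T p d]
ssTpdEd => ssspSpdEd   [T -> s p S]
ssspSpdEd => ssspTpdEd   [S -> T]
ssspTpdEd => ssspSsEpdEd   [T -> S s E]
ssspSsEpdEd => ssspssEpdEd   [S -> s]
ssspssEpdEd => ssspsssSppdEd   [E -> s S p]
ssspsssSppdEd => ssspsssPEdppdEd   [S -> P E d]
ssspsssPEdppdEd => ssspsssdEdppdEd   [P -> d]
ssspsssdEdppdEd => ssspsssdSPdppdEd   [E -> S P]
ssspsssdSPdppdEd => ssspsssdsPdppdEd   [S -> s]
ssspsssdsPdppdEd => ssspsssdsddppdEd   [P -> d]
ssspsssdsddppdEd => ssspsssdsddppddd   [E -> d]

S => PEd => ssTEd => ssTpdEd => ssspSpdEd => ssspTpdEd => ssspSsEpdEd => ssspssEpdEd => ssspsssSppdEd => ssspsssPEdppdEd => ssspsssdEdppdEd => ssspsssdSPdppdEd => ssspsssdsPdppdEd => ssspsssdsddppdEd => ssspsssdsddppddd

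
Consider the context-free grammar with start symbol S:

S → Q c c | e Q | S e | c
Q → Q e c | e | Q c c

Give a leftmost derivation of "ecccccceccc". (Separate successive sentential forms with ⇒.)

S ⇒ Qcc   [S → Q c c]
Qcc ⇒ Qeccc   [Q → Q e c]
Qeccc ⇒ Qcceccc   [Q → Q c c]
Qcceccc ⇒ Qcccceccc   [Q → Q c c]
Qcccceccc ⇒ Qcccccceccc   [Q → Q c c]
Qcccccceccc ⇒ ecccccceccc   [Q → e]

S ⇒ Qcc ⇒ Qeccc ⇒ Qcceccc ⇒ Qcccceccc ⇒ Qcccccceccc ⇒ ecccccceccc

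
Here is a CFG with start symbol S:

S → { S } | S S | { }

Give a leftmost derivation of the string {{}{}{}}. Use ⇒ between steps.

S ⇒ {S}   [S → { S }]
{S} ⇒ {SS}   [S → S S]
{SS} ⇒ {SSS}   [S → S S]
{SSS} ⇒ {{}SS}   [S → { }]
{{}SS} ⇒ {{}{}S}   [S → { }]
{{}{}S} ⇒ {{}{}{}}   [S → { }]

S⇒{S}⇒{SS}⇒{SSS}⇒{{}SS}⇒{{}{}S}⇒{{}{}{}}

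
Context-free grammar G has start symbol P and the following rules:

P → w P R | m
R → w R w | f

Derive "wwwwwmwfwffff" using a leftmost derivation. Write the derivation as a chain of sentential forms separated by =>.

P => wPR => wwPRR => wwwPRRR => wwwwPRRRR => wwwwwPRRRRR => wwwwwmRRRRR => wwwwwmwRwRRRR => wwwwwmwfwRRRR => wwwwwmwfwfRRR => wwwwwmwfwffRR => wwwwwmwfwfffR => wwwwwmwfwffff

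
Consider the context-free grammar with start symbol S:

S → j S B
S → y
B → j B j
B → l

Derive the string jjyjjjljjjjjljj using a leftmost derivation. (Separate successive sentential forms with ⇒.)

S ⇒ jSB ⇒ jjSBB ⇒ jjyBB ⇒ jjyjBjB ⇒ jjyjjBjjB ⇒ jjyjjjBjjjB ⇒ jjyjjjljjjB ⇒ jjyjjjljjjjBj ⇒ jjyjjjljjjjjBjj ⇒ jjyjjjljjjjjljj

S ⇒ jSB   [S → j S B]
jSB ⇒ jjSBB   [S → j S B]
jjSBB ⇒ jjyBB   [S → y]
jjyBB ⇒ jjyjBjB   [B → j B j]
jjyjBjB ⇒ jjyjjBjjB   [B → j B j]
jjyjjBjjB ⇒ jjyjjjBjjjB   [B → j B j]
jjyjjjBjjjB ⇒ jjyjjjljjjB   [B → l]
jjyjjjljjjB ⇒ jjyjjjljjjjBj   [B → j B j]
jjyjjjljjjjBj ⇒ jjyjjjljjjjjBjj   [B → j B j]
jjyjjjljjjjjBjj ⇒ jjyjjjljjjjjljj   [B → l]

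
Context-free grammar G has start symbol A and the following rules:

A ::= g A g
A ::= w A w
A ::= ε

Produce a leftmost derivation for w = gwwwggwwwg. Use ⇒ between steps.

A ⇒ gAg ⇒ gwAwg ⇒ gwwAwwg ⇒ gwwwAwwwg ⇒ gwwwgAgwwwg ⇒ gwwwggwwwg

A ⇒ gAg   [A ::= g A g]
gAg ⇒ gwAwg   [A ::= w A w]
gwAwg ⇒ gwwAwwg   [A ::= w A w]
gwwAwwg ⇒ gwwwAwwwg   [A ::= w A w]
gwwwAwwwg ⇒ gwwwgAgwwwg   [A ::= g A g]
gwwwgAgwwwg ⇒ gwwwggwwwg   [A ::= ε]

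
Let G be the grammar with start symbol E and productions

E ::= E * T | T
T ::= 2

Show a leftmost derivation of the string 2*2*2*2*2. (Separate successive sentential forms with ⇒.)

E ⇒ E*T   [E ::= E * T]
E*T ⇒ E*T*T   [E ::= E * T]
E*T*T ⇒ E*T*T*T   [E ::= E * T]
E*T*T*T ⇒ E*T*T*T*T   [E ::= E * T]
E*T*T*T*T ⇒ T*T*T*T*T   [E ::= T]
T*T*T*T*T ⇒ 2*T*T*T*T   [T ::= 2]
2*T*T*T*T ⇒ 2*2*T*T*T   [T ::= 2]
2*2*T*T*T ⇒ 2*2*2*T*T   [T ::= 2]
2*2*2*T*T ⇒ 2*2*2*2*T   [T ::= 2]
2*2*2*2*T ⇒ 2*2*2*2*2   [T ::= 2]

E ⇒ E*T ⇒ E*T*T ⇒ E*T*T*T ⇒ E*T*T*T*T ⇒ T*T*T*T*T ⇒ 2*T*T*T*T ⇒ 2*2*T*T*T ⇒ 2*2*2*T*T ⇒ 2*2*2*2*T ⇒ 2*2*2*2*2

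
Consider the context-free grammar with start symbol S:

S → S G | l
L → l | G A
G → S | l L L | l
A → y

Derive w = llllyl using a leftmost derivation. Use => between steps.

S=>SG=>SGG=>lGG=>llLLG=>lllLG=>lllGAG=>llllAG=>llllyG=>llllyl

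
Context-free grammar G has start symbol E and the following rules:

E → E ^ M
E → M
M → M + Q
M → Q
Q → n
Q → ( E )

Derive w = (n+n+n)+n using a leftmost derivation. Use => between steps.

E => M   [E → M]
M => M+Q   [M → M + Q]
M+Q => Q+Q   [M → Q]
Q+Q => (E)+Q   [Q → ( E )]
(E)+Q => (M)+Q   [E → M]
(M)+Q => (M+Q)+Q   [M → M + Q]
(M+Q)+Q => (M+Q+Q)+Q   [M → M + Q]
(M+Q+Q)+Q => (Q+Q+Q)+Q   [M → Q]
(Q+Q+Q)+Q => (n+Q+Q)+Q   [Q → n]
(n+Q+Q)+Q => (n+n+Q)+Q   [Q → n]
(n+n+Q)+Q => (n+n+n)+Q   [Q → n]
(n+n+n)+Q => (n+n+n)+n   [Q → n]

E => M => M+Q => Q+Q => (E)+Q => (M)+Q => (M+Q)+Q => (M+Q+Q)+Q => (Q+Q+Q)+Q => (n+Q+Q)+Q => (n+n+Q)+Q => (n+n+n)+Q => (n+n+n)+n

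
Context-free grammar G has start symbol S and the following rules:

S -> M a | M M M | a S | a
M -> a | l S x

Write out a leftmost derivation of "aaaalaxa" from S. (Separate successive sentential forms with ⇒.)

S ⇒ aS ⇒ aaS ⇒ aaaS ⇒ aaaaS ⇒ aaaaMa ⇒ aaaalSxa ⇒ aaaalaxa

S ⇒ aS   [S -> a S]
aS ⇒ aaS   [S -> a S]
aaS ⇒ aaaS   [S -> a S]
aaaS ⇒ aaaaS   [S -> a S]
aaaaS ⇒ aaaaMa   [S -> M a]
aaaaMa ⇒ aaaalSxa   [M -> l S x]
aaaalSxa ⇒ aaaalaxa   [S -> a]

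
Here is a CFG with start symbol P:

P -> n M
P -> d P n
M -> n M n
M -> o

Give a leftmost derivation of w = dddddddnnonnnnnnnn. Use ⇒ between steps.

P ⇒ dPn   [P -> d P n]
dPn ⇒ ddPnn   [P -> d P n]
ddPnn ⇒ dddPnnn   [P -> d P n]
dddPnnn ⇒ ddddPnnnn   [P -> d P n]
ddddPnnnn ⇒ dddddPnnnnn   [P -> d P n]
dddddPnnnnn ⇒ ddddddPnnnnnn   [P -> d P n]
ddddddPnnnnnn ⇒ dddddddPnnnnnnn   [P -> d P n]
dddddddPnnnnnnn ⇒ dddddddnMnnnnnnn   [P -> n M]
dddddddnMnnnnnnn ⇒ dddddddnnMnnnnnnnn   [M -> n M n]
dddddddnnMnnnnnnnn ⇒ dddddddnnonnnnnnnn   [M -> o]

P ⇒ dPn ⇒ ddPnn ⇒ dddPnnn ⇒ ddddPnnnn ⇒ dddddPnnnnn ⇒ ddddddPnnnnnn ⇒ dddddddPnnnnnnn ⇒ dddddddnMnnnnnnn ⇒ dddddddnnMnnnnnnnn ⇒ dddddddnnonnnnnnnn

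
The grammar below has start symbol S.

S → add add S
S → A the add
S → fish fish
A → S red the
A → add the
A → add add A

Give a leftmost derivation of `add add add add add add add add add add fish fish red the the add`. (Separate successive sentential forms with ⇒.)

S ⇒ add add S   [S → add add S]
add add S ⇒ add add add add S   [S → add add S]
add add add add S ⇒ add add add add A the add   [S → A the add]
add add add add A the add ⇒ add add add add add add A the add   [A → add add A]
add add add add add add A the add ⇒ add add add add add add add add A the add   [A → add add A]
add add add add add add add add A the add ⇒ add add add add add add add add add add A the add   [A → add add A]
add add add add add add add add add add A the add ⇒ add add add add add add add add add add S red the the add   [A → S red the]
add add add add add add add add add add S red the the add ⇒ add add add add add add add add add add fish fish red the the add   [S → fish fish]

S ⇒ add add S ⇒ add add add add S ⇒ add add add add A the add ⇒ add add add add add add A the add ⇒ add add add add add add add add A the add ⇒ add add add add add add add add add add A the add ⇒ add add add add add add add add add add S red the the add ⇒ add add add add add add add add add add fish fish red the the add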